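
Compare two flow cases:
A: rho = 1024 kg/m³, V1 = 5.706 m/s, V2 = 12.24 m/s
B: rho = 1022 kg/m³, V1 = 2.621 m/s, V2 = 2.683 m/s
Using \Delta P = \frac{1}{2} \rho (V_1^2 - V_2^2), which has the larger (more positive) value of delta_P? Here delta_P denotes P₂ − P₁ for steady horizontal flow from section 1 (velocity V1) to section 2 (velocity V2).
delta_P(A) = -60.04 kPa, delta_P(B) = -0.168 kPa. Answer: B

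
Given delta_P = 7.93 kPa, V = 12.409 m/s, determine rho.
Formula: V = \sqrt{\frac{2 \Delta P}{\rho}}
Substituting knowns: 12.409 = √(2·(7.93·1000)/rho)
Solving for rho: rho = 2·(7.93·1000)/12.409² = 103 kg/m³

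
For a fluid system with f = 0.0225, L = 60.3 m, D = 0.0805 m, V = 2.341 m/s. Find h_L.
Formula: h_L = f \frac{L}{D} \frac{V^2}{2g}
h_L = 0.0225·(60.3/0.0805)·2.341²/(2·9.81) = 4.708 m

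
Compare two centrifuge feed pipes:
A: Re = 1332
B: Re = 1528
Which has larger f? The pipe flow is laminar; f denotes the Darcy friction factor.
f(A) = 0.04805, f(B) = 0.04188. Answer: A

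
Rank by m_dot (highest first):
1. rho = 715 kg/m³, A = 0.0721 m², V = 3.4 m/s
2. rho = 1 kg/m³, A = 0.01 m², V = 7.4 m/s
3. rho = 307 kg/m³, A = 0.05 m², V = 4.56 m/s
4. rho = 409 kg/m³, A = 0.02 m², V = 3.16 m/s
Case 1: m_dot = 175.3 kg/s
Case 2: m_dot = 0.074 kg/s
Case 3: m_dot = 70 kg/s
Case 4: m_dot = 25.85 kg/s
Ranking (highest first): 1, 3, 4, 2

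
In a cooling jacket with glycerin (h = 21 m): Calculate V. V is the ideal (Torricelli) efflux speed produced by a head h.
Formula: V = \sqrt{2 g h}
V = √(2·9.81·21) = 20.3 m/s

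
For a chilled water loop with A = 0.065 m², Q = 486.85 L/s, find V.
Formula: Q = A V
Substituting knowns: 486.85 = 0.065·V·1000
Solving for V: V = (486.85/1000)/0.065 = 7.49 m/s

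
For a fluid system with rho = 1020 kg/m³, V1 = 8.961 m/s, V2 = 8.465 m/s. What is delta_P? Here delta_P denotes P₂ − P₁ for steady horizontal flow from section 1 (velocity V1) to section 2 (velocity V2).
Formula: \Delta P = \frac{1}{2} \rho (V_1^2 - V_2^2)
delta_P = 0.5·1020·(8.961² − 8.465²)/1000 = 4.408 kPa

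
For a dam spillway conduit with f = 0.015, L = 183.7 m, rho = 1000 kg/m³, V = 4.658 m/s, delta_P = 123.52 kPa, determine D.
Formula: \Delta P = f \frac{L}{D} \frac{\rho V^2}{2}
Substituting knowns: 123.52 = 0.015·(183.7/D)·0.5·1000·4.658²/1000
Solving for D: D = 0.015·183.7·0.5·1000·4.658²/(123.52·1000) = 0.242 m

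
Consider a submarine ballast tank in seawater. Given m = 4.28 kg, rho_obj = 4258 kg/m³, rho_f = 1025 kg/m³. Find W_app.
Formula: W_{app} = mg\left(1 - \frac{\rho_f}{\rho_{obj}}\right)
W_app = 4.28·9.81·(1 − 1025/4258) = 31.88 N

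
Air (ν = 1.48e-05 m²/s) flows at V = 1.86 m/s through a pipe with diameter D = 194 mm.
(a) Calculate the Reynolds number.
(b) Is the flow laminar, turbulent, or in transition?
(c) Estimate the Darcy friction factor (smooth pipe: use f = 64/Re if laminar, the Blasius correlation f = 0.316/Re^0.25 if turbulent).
(a) Re = V·D/ν = 1.86·0.194/1.48e-05 = 24381
(b) Flow regime: turbulent (Re > 4000)
(c) Friction factor: f = 0.316/Re^0.25 = 0.316/24381^0.25 = 0.02529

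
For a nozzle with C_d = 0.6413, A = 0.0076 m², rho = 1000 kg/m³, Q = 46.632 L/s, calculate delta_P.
Formula: Q = C_d A \sqrt{\frac{2 \Delta P}{\rho}}
Substituting knowns: 46.632 = 0.6413·0.0076·√(2·(delta_P·1000)/1000)·1000
Solving for delta_P: delta_P = ((46.632/1000)/(0.6413·0.0076))²·1000/2/1000 = 45.77 kPa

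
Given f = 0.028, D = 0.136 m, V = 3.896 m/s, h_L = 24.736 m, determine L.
Formula: h_L = f \frac{L}{D} \frac{V^2}{2g}
Substituting knowns: 24.736 = 0.028·(L/0.136)·3.896²/(2·9.81)
Solving for L: L = 24.736·2·9.81·0.136/(0.028·3.896²) = 155.3 m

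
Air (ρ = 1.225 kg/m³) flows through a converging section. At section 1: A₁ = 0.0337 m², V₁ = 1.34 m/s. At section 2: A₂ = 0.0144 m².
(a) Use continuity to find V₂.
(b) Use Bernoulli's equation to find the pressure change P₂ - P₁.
(a) Continuity: A₁V₁=A₂V₂ -> V₂=A₁V₁/A₂=0.0337*1.34/0.0144=3.14 m/s
(b) Bernoulli: P₂-P₁=0.5*rho*(V₁^2-V₂^2)/1000=0.5*1.225*(1.34^2-3.14^2)/1000=-0.004939 kPa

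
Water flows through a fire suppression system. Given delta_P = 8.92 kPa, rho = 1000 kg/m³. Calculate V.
Formula: V = \sqrt{\frac{2 \Delta P}{\rho}}
V = √(2·(8.92·1000)/1000) = 4.224 m/s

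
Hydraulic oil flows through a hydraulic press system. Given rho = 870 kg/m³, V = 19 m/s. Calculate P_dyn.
Formula: P_{dyn} = \frac{1}{2} \rho V^2
P_dyn = 0.5·870·19²/1000 = 157 kPa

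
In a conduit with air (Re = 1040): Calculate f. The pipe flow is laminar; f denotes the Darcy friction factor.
Formula: f = \frac{64}{Re}
f = 64/1040 = 0.06154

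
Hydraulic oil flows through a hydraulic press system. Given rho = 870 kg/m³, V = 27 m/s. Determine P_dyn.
Formula: P_{dyn} = \frac{1}{2} \rho V^2
P_dyn = 0.5·870·27²/1000 = 317.1 kPa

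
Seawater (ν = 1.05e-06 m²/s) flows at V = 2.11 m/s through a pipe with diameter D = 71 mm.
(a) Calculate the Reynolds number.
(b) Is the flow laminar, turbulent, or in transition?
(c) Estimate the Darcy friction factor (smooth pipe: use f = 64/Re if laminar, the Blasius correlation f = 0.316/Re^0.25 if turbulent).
(a) Re = V·D/ν = 2.11·0.071/1.05e-06 = 142680
(b) Flow regime: turbulent (Re > 4000)
(c) Friction factor: f = 0.316/Re^0.25 = 0.316/142680^0.25 = 0.01626 (Blasius is strictly valid for Re ≲ 1e5; used here as the smooth-pipe estimate the problem specifies)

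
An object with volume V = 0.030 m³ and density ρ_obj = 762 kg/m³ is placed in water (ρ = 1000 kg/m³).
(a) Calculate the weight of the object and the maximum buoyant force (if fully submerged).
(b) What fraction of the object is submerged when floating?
(a) W=rho_obj*g*V=762*9.81*0.030=224.3 N; F_B(max)=rho*g*V=1000*9.81*0.030=294.3 N
(b) Floating fraction=rho_obj/rho=762/1000=0.762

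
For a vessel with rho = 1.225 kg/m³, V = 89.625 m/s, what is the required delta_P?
Formula: V = \sqrt{\frac{2 \Delta P}{\rho}}
Substituting knowns: 89.625 = √(2·(delta_P·1000)/1.225)
Solving for delta_P: delta_P = 89.625²·1.225/2/1000 = 4.92 kPa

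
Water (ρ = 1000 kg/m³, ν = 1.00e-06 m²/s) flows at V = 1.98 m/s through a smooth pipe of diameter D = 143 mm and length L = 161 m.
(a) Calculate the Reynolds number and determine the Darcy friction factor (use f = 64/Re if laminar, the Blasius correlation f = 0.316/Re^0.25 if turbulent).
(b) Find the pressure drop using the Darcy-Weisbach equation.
(a) Re = V·D/ν = 1.98·0.143/1.00e-06 = 283140 → turbulent (Re > 4000); f = 0.316/Re^0.25 = 0.316/283140^0.25 = 0.013699 (Blasius is strictly valid for Re ≲ 1e5; used here as the smooth-pipe estimate the problem specifies)
(b) Darcy-Weisbach: ΔP = f·(L/D)·½ρV²/1000 = 0.013699·(161/0.143)·½·1000·1.98²/1000 = 30.23 kPa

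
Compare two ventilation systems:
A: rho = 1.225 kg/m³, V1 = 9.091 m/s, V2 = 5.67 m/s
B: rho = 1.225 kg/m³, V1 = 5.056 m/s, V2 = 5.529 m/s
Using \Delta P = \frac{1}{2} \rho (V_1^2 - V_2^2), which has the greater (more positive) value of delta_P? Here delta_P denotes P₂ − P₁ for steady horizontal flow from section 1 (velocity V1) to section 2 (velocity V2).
delta_P(A) = 0.03093 kPa, delta_P(B) = -0.003067 kPa. Answer: A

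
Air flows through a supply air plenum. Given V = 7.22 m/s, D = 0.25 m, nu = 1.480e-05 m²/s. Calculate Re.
Formula: Re = \frac{V D}{\nu}
Re = 7.22·0.25/1.480e-05 = 121959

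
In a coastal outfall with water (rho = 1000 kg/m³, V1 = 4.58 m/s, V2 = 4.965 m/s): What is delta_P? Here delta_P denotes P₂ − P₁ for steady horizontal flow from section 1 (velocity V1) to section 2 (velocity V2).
Formula: \Delta P = \frac{1}{2} \rho (V_1^2 - V_2^2)
delta_P = 0.5·1000·(4.58² − 4.965²)/1000 = -1.837 kPa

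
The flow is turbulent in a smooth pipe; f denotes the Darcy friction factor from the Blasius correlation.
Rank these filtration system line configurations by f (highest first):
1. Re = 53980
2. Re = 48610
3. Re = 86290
Case 1: f = 0.02073
Case 2: f = 0.02128
Case 3: f = 0.01844
Ranking (highest first): 2, 1, 3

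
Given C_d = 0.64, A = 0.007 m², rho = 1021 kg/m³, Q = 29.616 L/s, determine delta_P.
Formula: Q = C_d A \sqrt{\frac{2 \Delta P}{\rho}}
Substituting knowns: 29.616 = 0.64·0.007·√(2·(delta_P·1000)/1021)·1000
Solving for delta_P: delta_P = ((29.616/1000)/(0.64·0.007))²·1021/2/1000 = 22.31 kPa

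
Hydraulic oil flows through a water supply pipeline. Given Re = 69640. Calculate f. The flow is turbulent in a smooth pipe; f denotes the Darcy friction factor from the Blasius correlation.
Formula: f = \frac{0.316}{Re^{0.25}}
f = 0.316/69640^0.25 = 0.01945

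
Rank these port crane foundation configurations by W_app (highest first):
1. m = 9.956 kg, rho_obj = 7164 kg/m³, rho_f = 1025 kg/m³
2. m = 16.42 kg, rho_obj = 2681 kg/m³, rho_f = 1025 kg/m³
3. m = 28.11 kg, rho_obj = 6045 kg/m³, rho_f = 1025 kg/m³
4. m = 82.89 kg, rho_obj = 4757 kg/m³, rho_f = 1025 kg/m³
Case 1: W_app = 83.69 N
Case 2: W_app = 99.5 N
Case 3: W_app = 229 N
Case 4: W_app = 637.9 N
Ranking (highest first): 4, 3, 2, 1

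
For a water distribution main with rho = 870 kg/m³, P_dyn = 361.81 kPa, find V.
Formula: P_{dyn} = \frac{1}{2} \rho V^2
Substituting knowns: 361.81 = 0.5·870·V²/1000
Solving for V: V = √(2·(361.81·1000)/870) = 28.84 m/s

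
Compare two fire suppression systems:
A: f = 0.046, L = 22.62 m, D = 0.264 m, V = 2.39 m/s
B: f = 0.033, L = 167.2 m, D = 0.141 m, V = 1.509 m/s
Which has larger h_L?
h_L(A) = 1.147 m, h_L(B) = 4.542 m. Answer: B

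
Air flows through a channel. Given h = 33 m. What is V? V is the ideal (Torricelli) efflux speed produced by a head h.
Formula: V = \sqrt{2 g h}
V = √(2·9.81·33) = 25.45 m/s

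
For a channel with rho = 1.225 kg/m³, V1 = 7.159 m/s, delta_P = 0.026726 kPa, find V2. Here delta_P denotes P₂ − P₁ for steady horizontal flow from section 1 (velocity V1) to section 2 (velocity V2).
Formula: \Delta P = \frac{1}{2} \rho (V_1^2 - V_2^2)
Substituting knowns: 0.026726 = 0.5·1.225·(7.159² − V2²)/1000
Solving for V2: V2 = √(7.159² − 2·(0.026726·1000)/1.225) = 2.76 m/s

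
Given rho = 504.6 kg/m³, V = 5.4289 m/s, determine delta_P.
Formula: V = \sqrt{\frac{2 \Delta P}{\rho}}
Substituting knowns: 5.4289 = √(2·(delta_P·1000)/504.6)
Solving for delta_P: delta_P = 5.4289²·504.6/2/1000 = 7.436 kPa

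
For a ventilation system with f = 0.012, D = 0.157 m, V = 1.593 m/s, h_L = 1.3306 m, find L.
Formula: h_L = f \frac{L}{D} \frac{V^2}{2g}
Substituting knowns: 1.3306 = 0.012·(L/0.157)·1.593²/(2·9.81)
Solving for L: L = 1.3306·2·9.81·0.157/(0.012·1.593²) = 134.6 m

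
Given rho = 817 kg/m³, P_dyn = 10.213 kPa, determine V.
Formula: P_{dyn} = \frac{1}{2} \rho V^2
Substituting knowns: 10.213 = 0.5·817·V²/1000
Solving for V: V = √(2·(10.213·1000)/817) = 5 m/s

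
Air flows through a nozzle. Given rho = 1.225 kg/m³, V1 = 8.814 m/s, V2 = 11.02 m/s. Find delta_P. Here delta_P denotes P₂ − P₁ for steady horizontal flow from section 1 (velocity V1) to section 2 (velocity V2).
Formula: \Delta P = \frac{1}{2} \rho (V_1^2 - V_2^2)
delta_P = 0.5·1.225·(8.814² − 11.02²)/1000 = -0.0268 kPa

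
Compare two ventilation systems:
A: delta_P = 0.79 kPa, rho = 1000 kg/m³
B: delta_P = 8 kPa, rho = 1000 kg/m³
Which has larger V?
V(A) = 1.257 m/s, V(B) = 4 m/s. Answer: B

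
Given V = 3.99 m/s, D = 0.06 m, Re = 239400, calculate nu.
Formula: Re = \frac{V D}{\nu}
Substituting knowns: 239400 = 3.99·0.06/nu
Solving for nu: nu = 3.99·0.06/239400 = 1.000e-06 m²/s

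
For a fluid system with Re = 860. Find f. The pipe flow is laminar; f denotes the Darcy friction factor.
Formula: f = \frac{64}{Re}
f = 64/860 = 0.07442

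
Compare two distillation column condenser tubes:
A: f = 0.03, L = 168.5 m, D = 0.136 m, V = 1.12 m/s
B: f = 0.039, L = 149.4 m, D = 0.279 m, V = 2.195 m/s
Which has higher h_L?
h_L(A) = 2.376 m, h_L(B) = 5.128 m. Answer: B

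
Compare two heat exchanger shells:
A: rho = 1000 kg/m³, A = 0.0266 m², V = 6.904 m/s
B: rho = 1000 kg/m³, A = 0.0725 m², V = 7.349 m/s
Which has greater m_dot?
m_dot(A) = 183.6 kg/s, m_dot(B) = 532.8 kg/s. Answer: B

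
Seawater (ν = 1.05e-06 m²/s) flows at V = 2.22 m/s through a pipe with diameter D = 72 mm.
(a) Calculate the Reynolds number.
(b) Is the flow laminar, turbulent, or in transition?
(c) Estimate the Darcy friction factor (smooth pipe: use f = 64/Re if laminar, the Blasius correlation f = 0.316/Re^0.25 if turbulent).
(a) Re = V·D/ν = 2.22·0.072/1.05e-06 = 152230
(b) Flow regime: turbulent (Re > 4000)
(c) Friction factor: f = 0.316/Re^0.25 = 0.316/152230^0.25 = 0.016 (Blasius is strictly valid for Re ≲ 1e5; used here as the smooth-pipe estimate the problem specifies)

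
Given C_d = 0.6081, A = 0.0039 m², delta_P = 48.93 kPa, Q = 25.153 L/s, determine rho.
Formula: Q = C_d A \sqrt{\frac{2 \Delta P}{\rho}}
Substituting knowns: 25.153 = 0.6081·0.0039·√(2·(48.93·1000)/rho)·1000
Solving for rho: rho = 2·(48.93·1000)/((25.153/1000)/(0.6081·0.0039))² = 870 kg/m³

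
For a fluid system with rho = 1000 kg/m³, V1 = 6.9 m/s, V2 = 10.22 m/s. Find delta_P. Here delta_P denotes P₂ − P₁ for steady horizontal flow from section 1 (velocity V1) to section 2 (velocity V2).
Formula: \Delta P = \frac{1}{2} \rho (V_1^2 - V_2^2)
delta_P = 0.5·1000·(6.9² − 10.22²)/1000 = -28.42 kPa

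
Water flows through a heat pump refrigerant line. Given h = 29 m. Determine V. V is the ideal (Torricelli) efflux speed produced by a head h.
Formula: V = \sqrt{2 g h}
V = √(2·9.81·29) = 23.85 m/s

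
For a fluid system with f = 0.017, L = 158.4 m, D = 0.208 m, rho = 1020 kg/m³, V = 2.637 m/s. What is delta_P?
Formula: \Delta P = f \frac{L}{D} \frac{\rho V^2}{2}
delta_P = 0.017·(158.4/0.208)·0.5·1020·2.637²/1000 = 45.91 kPa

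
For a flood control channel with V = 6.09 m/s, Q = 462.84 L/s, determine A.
Formula: Q = A V
Substituting knowns: 462.84 = A·6.09·1000
Solving for A: A = (462.84/1000)/6.09 = 0.076 m²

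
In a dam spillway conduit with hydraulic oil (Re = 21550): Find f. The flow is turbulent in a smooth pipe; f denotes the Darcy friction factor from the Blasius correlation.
Formula: f = \frac{0.316}{Re^{0.25}}
f = 0.316/21550^0.25 = 0.02608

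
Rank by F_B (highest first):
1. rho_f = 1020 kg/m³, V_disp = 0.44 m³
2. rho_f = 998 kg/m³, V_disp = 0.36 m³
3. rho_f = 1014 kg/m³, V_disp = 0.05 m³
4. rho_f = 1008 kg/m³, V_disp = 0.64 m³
Case 1: F_B = 4403 N
Case 2: F_B = 3525 N
Case 3: F_B = 497.4 N
Case 4: F_B = 6329 N
Ranking (highest first): 4, 1, 2, 3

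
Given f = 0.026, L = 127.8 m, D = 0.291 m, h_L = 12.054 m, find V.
Formula: h_L = f \frac{L}{D} \frac{V^2}{2g}
Substituting knowns: 12.054 = 0.026·(127.8/0.291)·V²/(2·9.81)
Solving for V: V = √(12.054·2·9.81/(0.026·(127.8/0.291))) = 4.551 m/s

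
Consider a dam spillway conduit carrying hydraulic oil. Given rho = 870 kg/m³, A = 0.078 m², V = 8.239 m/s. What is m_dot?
Formula: \dot{m} = \rho A V
m_dot = 870·0.078·8.239 = 559.1 kg/s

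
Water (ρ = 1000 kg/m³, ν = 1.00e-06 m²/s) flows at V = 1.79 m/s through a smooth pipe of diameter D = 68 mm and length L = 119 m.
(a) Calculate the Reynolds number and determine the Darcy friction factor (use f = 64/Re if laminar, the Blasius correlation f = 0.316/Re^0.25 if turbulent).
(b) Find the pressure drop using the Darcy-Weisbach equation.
(a) Re = V·D/ν = 1.79·0.068/1.00e-06 = 121720 → turbulent (Re > 4000); f = 0.316/Re^0.25 = 0.316/121720^0.25 = 0.016918 (Blasius is strictly valid for Re ≲ 1e5; used here as the smooth-pipe estimate the problem specifies)
(b) Darcy-Weisbach: ΔP = f·(L/D)·½ρV²/1000 = 0.016918·(119/0.068)·½·1000·1.79²/1000 = 47.43 kPa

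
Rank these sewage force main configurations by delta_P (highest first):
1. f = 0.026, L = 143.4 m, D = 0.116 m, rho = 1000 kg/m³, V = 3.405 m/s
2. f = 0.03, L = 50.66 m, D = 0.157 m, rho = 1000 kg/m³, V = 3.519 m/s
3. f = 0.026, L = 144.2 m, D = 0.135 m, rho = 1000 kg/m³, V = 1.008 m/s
Case 1: delta_P = 186.3 kPa
Case 2: delta_P = 59.94 kPa
Case 3: delta_P = 14.11 kPa
Ranking (highest first): 1, 2, 3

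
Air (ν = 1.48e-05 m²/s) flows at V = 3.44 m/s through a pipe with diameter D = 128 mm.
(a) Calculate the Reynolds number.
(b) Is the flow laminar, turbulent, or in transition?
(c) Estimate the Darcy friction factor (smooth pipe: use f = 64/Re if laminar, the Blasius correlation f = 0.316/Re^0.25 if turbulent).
(a) Re = V·D/ν = 3.44·0.128/1.48e-05 = 29751
(b) Flow regime: turbulent (Re > 4000)
(c) Friction factor: f = 0.316/Re^0.25 = 0.316/29751^0.25 = 0.02406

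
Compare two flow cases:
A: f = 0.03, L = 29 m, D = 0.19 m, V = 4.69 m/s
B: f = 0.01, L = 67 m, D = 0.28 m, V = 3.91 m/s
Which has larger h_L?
h_L(A) = 5.133 m, h_L(B) = 1.865 m. Answer: A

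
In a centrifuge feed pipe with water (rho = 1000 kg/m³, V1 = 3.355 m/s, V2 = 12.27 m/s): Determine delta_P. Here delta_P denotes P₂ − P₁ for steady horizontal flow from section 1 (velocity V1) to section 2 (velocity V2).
Formula: \Delta P = \frac{1}{2} \rho (V_1^2 - V_2^2)
delta_P = 0.5·1000·(3.355² − 12.27²)/1000 = -69.65 kPa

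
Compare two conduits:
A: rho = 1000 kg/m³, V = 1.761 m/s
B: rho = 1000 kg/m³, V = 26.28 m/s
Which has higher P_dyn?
P_dyn(A) = 1.551 kPa, P_dyn(B) = 345.3 kPa. Answer: B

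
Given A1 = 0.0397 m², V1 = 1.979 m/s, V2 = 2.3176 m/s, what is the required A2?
Formula: V_2 = \frac{A_1 V_1}{A_2}
Substituting knowns: 2.3176 = 0.0397·1.979/A2
Solving for A2: A2 = 0.0397·1.979/2.3176 = 0.0339 m²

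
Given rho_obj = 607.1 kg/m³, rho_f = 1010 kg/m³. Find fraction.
Formula: f_{sub} = \frac{\rho_{obj}}{\rho_f}
fraction = 607.1/1010 = 0.6011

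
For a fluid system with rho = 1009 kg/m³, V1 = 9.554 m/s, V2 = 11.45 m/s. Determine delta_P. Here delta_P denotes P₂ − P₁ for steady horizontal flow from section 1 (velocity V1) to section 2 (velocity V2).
Formula: \Delta P = \frac{1}{2} \rho (V_1^2 - V_2^2)
delta_P = 0.5·1009·(9.554² − 11.45²)/1000 = -20.09 kPa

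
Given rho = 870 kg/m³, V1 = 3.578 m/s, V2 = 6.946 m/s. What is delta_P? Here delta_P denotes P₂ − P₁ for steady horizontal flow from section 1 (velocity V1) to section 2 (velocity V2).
Formula: \Delta P = \frac{1}{2} \rho (V_1^2 - V_2^2)
delta_P = 0.5·870·(3.578² − 6.946²)/1000 = -15.42 kPa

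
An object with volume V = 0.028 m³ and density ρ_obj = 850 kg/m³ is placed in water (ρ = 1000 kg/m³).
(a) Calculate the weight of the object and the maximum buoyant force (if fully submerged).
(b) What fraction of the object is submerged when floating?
(a) W=rho_obj*g*V=850*9.81*0.028=233.5 N; F_B(max)=rho*g*V=1000*9.81*0.028=274.7 N
(b) Floating fraction=rho_obj/rho=850/1000=0.850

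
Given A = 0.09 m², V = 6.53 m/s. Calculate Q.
Formula: Q = A V
Q = 0.09·6.53·1000 = 587.7 L/s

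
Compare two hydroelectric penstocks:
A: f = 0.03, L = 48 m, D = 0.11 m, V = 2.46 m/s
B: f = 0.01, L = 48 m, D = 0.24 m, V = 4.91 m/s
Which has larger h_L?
h_L(A) = 4.038 m, h_L(B) = 2.458 m. Answer: A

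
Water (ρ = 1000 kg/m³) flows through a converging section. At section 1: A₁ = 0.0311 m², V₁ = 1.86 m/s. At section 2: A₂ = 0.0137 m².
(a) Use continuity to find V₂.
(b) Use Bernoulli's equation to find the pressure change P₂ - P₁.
(a) Continuity: A₁V₁=A₂V₂ -> V₂=A₁V₁/A₂=0.0311*1.86/0.0137=4.22 m/s
(b) Bernoulli: P₂-P₁=0.5*rho*(V₁^2-V₂^2)/1000=0.5*1000*(1.86^2-4.22^2)/1000=-7.174 kPa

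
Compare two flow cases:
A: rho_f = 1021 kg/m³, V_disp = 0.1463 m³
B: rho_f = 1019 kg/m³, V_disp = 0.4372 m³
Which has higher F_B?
F_B(A) = 1465 N, F_B(B) = 4370 N. Answer: B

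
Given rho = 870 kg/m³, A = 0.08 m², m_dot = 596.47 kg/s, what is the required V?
Formula: \dot{m} = \rho A V
Substituting knowns: 596.47 = 870·0.08·V
Solving for V: V = 596.47/(870·0.08) = 8.57 m/s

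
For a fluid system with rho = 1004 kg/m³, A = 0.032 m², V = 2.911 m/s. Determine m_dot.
Formula: \dot{m} = \rho A V
m_dot = 1004·0.032·2.911 = 93.52 kg/s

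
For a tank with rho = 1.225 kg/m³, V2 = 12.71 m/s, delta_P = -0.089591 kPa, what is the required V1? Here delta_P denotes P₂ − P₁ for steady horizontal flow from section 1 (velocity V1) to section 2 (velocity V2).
Formula: \Delta P = \frac{1}{2} \rho (V_1^2 - V_2^2)
Substituting knowns: -0.089591 = 0.5·1.225·(V1² − 12.71²)/1000
Solving for V1: V1 = √(12.71² + 2·(-0.089591·1000)/1.225) = 3.908 m/s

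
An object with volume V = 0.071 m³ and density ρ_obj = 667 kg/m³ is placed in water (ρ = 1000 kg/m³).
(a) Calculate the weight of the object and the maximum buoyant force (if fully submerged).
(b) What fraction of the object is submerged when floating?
(a) W=rho_obj*g*V=667*9.81*0.071=464.6 N; F_B(max)=rho*g*V=1000*9.81*0.071=696.5 N
(b) Floating fraction=rho_obj/rho=667/1000=0.667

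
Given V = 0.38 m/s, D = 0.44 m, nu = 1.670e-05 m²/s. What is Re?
Formula: Re = \frac{V D}{\nu}
Re = 0.38·0.44/1.670e-05 = 10012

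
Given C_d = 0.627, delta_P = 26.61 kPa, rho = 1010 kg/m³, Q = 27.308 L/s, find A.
Formula: Q = C_d A \sqrt{\frac{2 \Delta P}{\rho}}
Substituting knowns: 27.308 = 0.627·A·√(2·(26.61·1000)/1010)·1000
Solving for A: A = (27.308/1000)/(0.627·√(2·(26.61·1000)/1010)) = 0.006 m²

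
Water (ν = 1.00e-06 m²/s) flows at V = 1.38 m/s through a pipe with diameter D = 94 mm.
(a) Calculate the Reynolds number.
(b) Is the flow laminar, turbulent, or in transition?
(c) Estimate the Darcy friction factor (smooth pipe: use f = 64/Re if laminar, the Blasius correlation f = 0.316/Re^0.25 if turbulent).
(a) Re = V·D/ν = 1.38·0.094/1.00e-06 = 129720
(b) Flow regime: turbulent (Re > 4000)
(c) Friction factor: f = 0.316/Re^0.25 = 0.316/129720^0.25 = 0.01665 (Blasius is strictly valid for Re ≲ 1e5; used here as the smooth-pipe estimate the problem specifies)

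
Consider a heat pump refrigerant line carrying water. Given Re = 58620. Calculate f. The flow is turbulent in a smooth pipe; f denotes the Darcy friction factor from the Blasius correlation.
Formula: f = \frac{0.316}{Re^{0.25}}
f = 0.316/58620^0.25 = 0.02031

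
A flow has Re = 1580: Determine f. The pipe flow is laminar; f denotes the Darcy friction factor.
Formula: f = \frac{64}{Re}
f = 64/1580 = 0.04051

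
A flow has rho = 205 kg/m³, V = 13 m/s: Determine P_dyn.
Formula: P_{dyn} = \frac{1}{2} \rho V^2
P_dyn = 0.5·205·13²/1000 = 17.32 kPa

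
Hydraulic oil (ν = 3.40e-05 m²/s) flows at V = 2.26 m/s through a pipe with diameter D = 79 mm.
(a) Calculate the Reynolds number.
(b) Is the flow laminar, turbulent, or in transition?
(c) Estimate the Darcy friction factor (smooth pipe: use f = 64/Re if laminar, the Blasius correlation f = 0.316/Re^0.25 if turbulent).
(a) Re = V·D/ν = 2.26·0.079/3.40e-05 = 5251.2
(b) Flow regime: turbulent (Re > 4000)
(c) Friction factor: f = 0.316/Re^0.25 = 0.316/5251.2^0.25 = 0.03712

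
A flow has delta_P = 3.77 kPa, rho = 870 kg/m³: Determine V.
Formula: V = \sqrt{\frac{2 \Delta P}{\rho}}
V = √(2·(3.77·1000)/870) = 2.944 m/s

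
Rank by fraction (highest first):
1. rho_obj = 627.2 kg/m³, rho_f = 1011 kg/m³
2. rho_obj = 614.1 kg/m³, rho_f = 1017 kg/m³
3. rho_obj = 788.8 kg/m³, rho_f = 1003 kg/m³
Case 1: fraction = 0.6204
Case 2: fraction = 0.6038
Case 3: fraction = 0.7864
Ranking (highest first): 3, 1, 2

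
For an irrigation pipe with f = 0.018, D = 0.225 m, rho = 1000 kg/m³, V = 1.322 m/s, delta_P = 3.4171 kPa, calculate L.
Formula: \Delta P = f \frac{L}{D} \frac{\rho V^2}{2}
Substituting knowns: 3.4171 = 0.018·(L/0.225)·0.5·1000·1.322²/1000
Solving for L: L = (3.4171·1000)·0.225/(0.018·0.5·1000·1.322²) = 48.88 m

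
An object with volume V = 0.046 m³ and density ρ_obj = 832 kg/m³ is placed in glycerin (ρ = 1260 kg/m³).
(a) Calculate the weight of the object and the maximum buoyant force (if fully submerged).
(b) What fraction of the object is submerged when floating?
(a) W=rho_obj*g*V=832*9.81*0.046=375.4 N; F_B(max)=rho*g*V=1260*9.81*0.046=568.6 N
(b) Floating fraction=rho_obj/rho=832/1260=0.660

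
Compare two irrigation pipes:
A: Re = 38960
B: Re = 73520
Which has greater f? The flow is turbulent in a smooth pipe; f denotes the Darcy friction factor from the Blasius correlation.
f(A) = 0.02249, f(B) = 0.01919. Answer: A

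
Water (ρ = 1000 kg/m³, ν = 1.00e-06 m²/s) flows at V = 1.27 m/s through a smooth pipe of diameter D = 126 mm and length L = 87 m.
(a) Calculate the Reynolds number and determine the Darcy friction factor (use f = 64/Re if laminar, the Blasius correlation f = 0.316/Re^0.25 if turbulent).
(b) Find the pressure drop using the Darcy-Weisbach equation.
(a) Re = V·D/ν = 1.27·0.126/1.00e-06 = 160020 → turbulent (Re > 4000); f = 0.316/Re^0.25 = 0.316/160020^0.25 = 0.0158 (Blasius is strictly valid for Re ≲ 1e5; used here as the smooth-pipe estimate the problem specifies)
(b) Darcy-Weisbach: ΔP = f·(L/D)·½ρV²/1000 = 0.0158·(87/0.126)·½·1000·1.27²/1000 = 8.798 kPa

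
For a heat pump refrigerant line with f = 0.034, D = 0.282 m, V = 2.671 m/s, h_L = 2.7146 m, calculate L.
Formula: h_L = f \frac{L}{D} \frac{V^2}{2g}
Substituting knowns: 2.7146 = 0.034·(L/0.282)·2.671²/(2·9.81)
Solving for L: L = 2.7146·2·9.81·0.282/(0.034·2.671²) = 61.92 m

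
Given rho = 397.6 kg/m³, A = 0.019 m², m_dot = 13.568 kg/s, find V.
Formula: \dot{m} = \rho A V
Substituting knowns: 13.568 = 397.6·0.019·V
Solving for V: V = 13.568/(397.6·0.019) = 1.796 m/s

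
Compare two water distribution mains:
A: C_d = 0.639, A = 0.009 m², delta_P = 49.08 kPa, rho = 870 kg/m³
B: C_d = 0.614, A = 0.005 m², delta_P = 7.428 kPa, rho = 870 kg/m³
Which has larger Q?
Q(A) = 61.09 L/s, Q(B) = 12.69 L/s. Answer: A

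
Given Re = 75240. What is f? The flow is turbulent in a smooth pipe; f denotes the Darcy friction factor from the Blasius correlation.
Formula: f = \frac{0.316}{Re^{0.25}}
f = 0.316/75240^0.25 = 0.01908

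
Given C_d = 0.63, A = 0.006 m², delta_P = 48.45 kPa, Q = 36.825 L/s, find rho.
Formula: Q = C_d A \sqrt{\frac{2 \Delta P}{\rho}}
Substituting knowns: 36.825 = 0.63·0.006·√(2·(48.45·1000)/rho)·1000
Solving for rho: rho = 2·(48.45·1000)/((36.825/1000)/(0.63·0.006))² = 1021 kg/m³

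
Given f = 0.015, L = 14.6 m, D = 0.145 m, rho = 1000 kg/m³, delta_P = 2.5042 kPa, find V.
Formula: \Delta P = f \frac{L}{D} \frac{\rho V^2}{2}
Substituting knowns: 2.5042 = 0.015·(14.6/0.145)·0.5·1000·V²/1000
Solving for V: V = √((2.5042·1000)/(0.015·(14.6/0.145)·0.5·1000)) = 1.821 m/s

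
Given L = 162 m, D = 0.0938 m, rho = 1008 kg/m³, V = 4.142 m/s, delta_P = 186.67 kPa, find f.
Formula: \Delta P = f \frac{L}{D} \frac{\rho V^2}{2}
Substituting knowns: 186.67 = f·(162/0.0938)·0.5·1008·4.142²/1000
Solving for f: f = (186.67·1000)/((162/0.0938)·0.5·1008·4.142²) = 0.0125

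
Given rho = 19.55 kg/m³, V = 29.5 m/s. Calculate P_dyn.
Formula: P_{dyn} = \frac{1}{2} \rho V^2
P_dyn = 0.5·19.55·29.5²/1000 = 8.507 kPa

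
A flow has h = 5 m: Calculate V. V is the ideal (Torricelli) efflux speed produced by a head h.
Formula: V = \sqrt{2 g h}
V = √(2·9.81·5) = 9.905 m/s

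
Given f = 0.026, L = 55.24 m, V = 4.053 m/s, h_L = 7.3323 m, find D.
Formula: h_L = f \frac{L}{D} \frac{V^2}{2g}
Substituting knowns: 7.3323 = 0.026·(55.24/D)·4.053²/(2·9.81)
Solving for D: D = 0.026·55.24·4.053²/(2·9.81·7.3323) = 0.164 m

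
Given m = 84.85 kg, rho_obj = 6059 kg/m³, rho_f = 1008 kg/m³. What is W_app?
Formula: W_{app} = mg\left(1 - \frac{\rho_f}{\rho_{obj}}\right)
W_app = 84.85·9.81·(1 − 1008/6059) = 693.9 N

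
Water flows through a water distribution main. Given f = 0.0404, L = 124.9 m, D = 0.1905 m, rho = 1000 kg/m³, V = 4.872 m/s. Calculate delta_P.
Formula: \Delta P = f \frac{L}{D} \frac{\rho V^2}{2}
delta_P = 0.0404·(124.9/0.1905)·0.5·1000·4.872²/1000 = 314.4 kPa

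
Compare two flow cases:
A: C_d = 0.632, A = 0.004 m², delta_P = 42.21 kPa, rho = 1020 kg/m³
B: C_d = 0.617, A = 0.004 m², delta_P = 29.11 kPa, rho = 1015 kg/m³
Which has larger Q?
Q(A) = 23 L/s, Q(B) = 18.69 L/s. Answer: A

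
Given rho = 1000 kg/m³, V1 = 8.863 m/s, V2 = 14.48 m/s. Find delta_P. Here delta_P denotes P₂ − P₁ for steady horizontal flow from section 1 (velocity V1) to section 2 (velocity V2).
Formula: \Delta P = \frac{1}{2} \rho (V_1^2 - V_2^2)
delta_P = 0.5·1000·(8.863² − 14.48²)/1000 = -65.56 kPa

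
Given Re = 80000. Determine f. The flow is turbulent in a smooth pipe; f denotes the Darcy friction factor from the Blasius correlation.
Formula: f = \frac{0.316}{Re^{0.25}}
f = 0.316/80000^0.25 = 0.01879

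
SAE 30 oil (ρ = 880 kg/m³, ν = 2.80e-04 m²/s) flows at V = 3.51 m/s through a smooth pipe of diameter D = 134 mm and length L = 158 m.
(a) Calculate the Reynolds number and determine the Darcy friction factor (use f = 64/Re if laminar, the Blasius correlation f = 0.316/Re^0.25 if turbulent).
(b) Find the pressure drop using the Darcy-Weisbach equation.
(a) Re = V·D/ν = 3.51·0.134/2.80e-04 = 1679.8 → laminar (Re < 2300); f = 64/Re = 64/1679.8 = 0.0381
(b) Darcy-Weisbach: ΔP = f·(L/D)·½ρV²/1000 = 0.0381·(158/0.134)·½·880·3.51²/1000 = 243.5 kPa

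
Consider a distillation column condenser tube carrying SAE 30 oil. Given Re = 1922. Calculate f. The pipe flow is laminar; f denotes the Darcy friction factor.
Formula: f = \frac{64}{Re}
f = 64/1922 = 0.0333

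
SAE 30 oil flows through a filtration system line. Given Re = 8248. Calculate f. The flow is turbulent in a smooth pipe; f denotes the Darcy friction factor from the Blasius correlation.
Formula: f = \frac{0.316}{Re^{0.25}}
f = 0.316/8248^0.25 = 0.03316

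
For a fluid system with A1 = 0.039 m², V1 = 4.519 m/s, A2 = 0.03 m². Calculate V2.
Formula: V_2 = \frac{A_1 V_1}{A_2}
V2 = 0.039·4.519/0.03 = 5.875 m/s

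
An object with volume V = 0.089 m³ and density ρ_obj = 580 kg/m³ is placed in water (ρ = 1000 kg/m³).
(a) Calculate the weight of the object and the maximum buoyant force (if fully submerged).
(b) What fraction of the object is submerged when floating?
(a) W=rho_obj*g*V=580*9.81*0.089=506.4 N; F_B(max)=rho*g*V=1000*9.81*0.089=873.1 N
(b) Floating fraction=rho_obj/rho=580/1000=0.580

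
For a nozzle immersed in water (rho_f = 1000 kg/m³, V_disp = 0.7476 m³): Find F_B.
Formula: F_B = \rho_f g V_{disp}
F_B = 1000·9.81·0.7476 = 7334 N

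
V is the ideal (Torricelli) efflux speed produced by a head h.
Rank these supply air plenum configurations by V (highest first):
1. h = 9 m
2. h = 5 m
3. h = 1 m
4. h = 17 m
Case 1: V = 13.29 m/s
Case 2: V = 9.905 m/s
Case 3: V = 4.429 m/s
Case 4: V = 18.26 m/s
Ranking (highest first): 4, 1, 2, 3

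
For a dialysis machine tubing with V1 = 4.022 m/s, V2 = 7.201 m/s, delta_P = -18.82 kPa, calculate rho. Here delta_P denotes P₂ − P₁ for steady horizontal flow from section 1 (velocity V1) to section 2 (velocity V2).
Formula: \Delta P = \frac{1}{2} \rho (V_1^2 - V_2^2)
Substituting knowns: -18.82 = 0.5·rho·(4.022² − 7.201²)/1000
Solving for rho: rho = 2·(-18.82·1000)/(4.022² − 7.201²) = 1055 kg/m³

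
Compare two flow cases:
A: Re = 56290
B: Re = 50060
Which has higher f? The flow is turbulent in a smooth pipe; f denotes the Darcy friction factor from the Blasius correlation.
f(A) = 0.02052, f(B) = 0.02113. Answer: B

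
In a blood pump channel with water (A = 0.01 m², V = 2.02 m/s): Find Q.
Formula: Q = A V
Q = 0.01·2.02·1000 = 20.2 L/s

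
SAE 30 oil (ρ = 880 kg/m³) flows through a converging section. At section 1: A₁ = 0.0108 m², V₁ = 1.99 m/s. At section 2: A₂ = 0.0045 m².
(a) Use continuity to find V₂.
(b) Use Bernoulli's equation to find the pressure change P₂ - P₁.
(a) Continuity: A₁V₁=A₂V₂ -> V₂=A₁V₁/A₂=0.0108*1.99/0.0045=4.78 m/s
(b) Bernoulli: P₂-P₁=0.5*rho*(V₁^2-V₂^2)/1000=0.5*880*(1.99^2-4.78^2)/1000=-8.311 kPa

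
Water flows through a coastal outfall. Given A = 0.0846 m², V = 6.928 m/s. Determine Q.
Formula: Q = A V
Q = 0.0846·6.928·1000 = 586.1 L/s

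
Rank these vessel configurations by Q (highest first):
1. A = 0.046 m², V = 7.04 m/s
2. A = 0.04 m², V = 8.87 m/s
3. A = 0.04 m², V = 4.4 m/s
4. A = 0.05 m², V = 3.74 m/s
Case 1: Q = 323.8 L/s
Case 2: Q = 354.8 L/s
Case 3: Q = 176 L/s
Case 4: Q = 187 L/s
Ranking (highest first): 2, 1, 4, 3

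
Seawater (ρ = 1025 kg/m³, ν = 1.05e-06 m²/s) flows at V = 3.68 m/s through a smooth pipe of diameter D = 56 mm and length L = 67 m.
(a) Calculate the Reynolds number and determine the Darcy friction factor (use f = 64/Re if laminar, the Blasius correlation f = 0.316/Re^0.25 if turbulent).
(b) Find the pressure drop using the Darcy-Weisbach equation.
(a) Re = V·D/ν = 3.68·0.056/1.05e-06 = 196270 → turbulent (Re > 4000); f = 0.316/Re^0.25 = 0.316/196270^0.25 = 0.015013 (Blasius is strictly valid for Re ≲ 1e5; used here as the smooth-pipe estimate the problem specifies)
(b) Darcy-Weisbach: ΔP = f·(L/D)·½ρV²/1000 = 0.015013·(67/0.056)·½·1025·3.68²/1000 = 124.7 kPa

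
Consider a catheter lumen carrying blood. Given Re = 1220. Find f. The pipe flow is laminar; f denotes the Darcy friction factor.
Formula: f = \frac{64}{Re}
f = 64/1220 = 0.05246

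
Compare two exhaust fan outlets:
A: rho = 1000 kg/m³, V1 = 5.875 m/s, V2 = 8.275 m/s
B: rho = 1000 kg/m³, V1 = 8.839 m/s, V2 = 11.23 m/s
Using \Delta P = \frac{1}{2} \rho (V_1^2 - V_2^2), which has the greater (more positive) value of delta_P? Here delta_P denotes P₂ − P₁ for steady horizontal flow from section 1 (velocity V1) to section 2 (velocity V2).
delta_P(A) = -16.98 kPa, delta_P(B) = -23.99 kPa. Answer: A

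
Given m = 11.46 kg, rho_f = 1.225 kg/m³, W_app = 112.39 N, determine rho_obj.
Formula: W_{app} = mg\left(1 - \frac{\rho_f}{\rho_{obj}}\right)
Substituting knowns: 112.39 = 11.46·9.81·(1 − 1.225/rho_obj)
Solving for rho_obj: rho_obj = 1.225/(1 − 112.39/(11.46·9.81)) = 4224 kg/m³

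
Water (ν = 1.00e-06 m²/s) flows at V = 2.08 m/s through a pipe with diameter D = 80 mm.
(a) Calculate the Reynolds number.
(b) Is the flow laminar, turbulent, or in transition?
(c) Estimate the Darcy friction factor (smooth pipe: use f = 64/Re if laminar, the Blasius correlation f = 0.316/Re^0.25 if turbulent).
(a) Re = V·D/ν = 2.08·0.08/1.00e-06 = 166400
(b) Flow regime: turbulent (Re > 4000)
(c) Friction factor: f = 0.316/Re^0.25 = 0.316/166400^0.25 = 0.01565 (Blasius is strictly valid for Re ≲ 1e5; used here as the smooth-pipe estimate the problem specifies)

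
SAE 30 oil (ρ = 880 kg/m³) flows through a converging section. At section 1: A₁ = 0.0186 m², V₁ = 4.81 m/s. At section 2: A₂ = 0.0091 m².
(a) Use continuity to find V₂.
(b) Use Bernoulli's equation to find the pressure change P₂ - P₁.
(a) Continuity: A₁V₁=A₂V₂ -> V₂=A₁V₁/A₂=0.0186*4.81/0.0091=9.83 m/s
(b) Bernoulli: P₂-P₁=0.5*rho*(V₁^2-V₂^2)/1000=0.5*880*(4.81^2-9.83^2)/1000=-32.34 kPa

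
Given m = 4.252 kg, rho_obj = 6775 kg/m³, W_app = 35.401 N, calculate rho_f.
Formula: W_{app} = mg\left(1 - \frac{\rho_f}{\rho_{obj}}\right)
Substituting knowns: 35.401 = 4.252·9.81·(1 − rho_f/6775)
Solving for rho_f: rho_f = 6775·(1 − 35.401/(4.252·9.81)) = 1025 kg/m³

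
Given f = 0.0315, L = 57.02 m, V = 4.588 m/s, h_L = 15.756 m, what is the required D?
Formula: h_L = f \frac{L}{D} \frac{V^2}{2g}
Substituting knowns: 15.756 = 0.0315·(57.02/D)·4.588²/(2·9.81)
Solving for D: D = 0.0315·57.02·4.588²/(2·9.81·15.756) = 0.1223 m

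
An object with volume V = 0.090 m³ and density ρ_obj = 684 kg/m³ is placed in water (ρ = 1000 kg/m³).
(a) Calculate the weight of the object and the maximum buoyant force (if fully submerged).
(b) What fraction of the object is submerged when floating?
(a) W=rho_obj*g*V=684*9.81*0.090=603.9 N; F_B(max)=rho*g*V=1000*9.81*0.090=882.9 N
(b) Floating fraction=rho_obj/rho=684/1000=0.684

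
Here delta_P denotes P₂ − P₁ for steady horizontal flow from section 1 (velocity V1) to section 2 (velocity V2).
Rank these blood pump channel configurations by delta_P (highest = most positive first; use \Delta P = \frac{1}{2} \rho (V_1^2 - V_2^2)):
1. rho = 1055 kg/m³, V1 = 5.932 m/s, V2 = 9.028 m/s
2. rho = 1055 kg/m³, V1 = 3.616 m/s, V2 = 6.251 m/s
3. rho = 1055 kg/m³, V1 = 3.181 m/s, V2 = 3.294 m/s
Case 1: delta_P = -24.43 kPa
Case 2: delta_P = -13.71 kPa
Case 3: delta_P = -0.386 kPa
Ranking (highest first): 3, 2, 1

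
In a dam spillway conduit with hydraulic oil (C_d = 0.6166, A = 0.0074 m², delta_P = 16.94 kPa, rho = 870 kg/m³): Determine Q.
Formula: Q = C_d A \sqrt{\frac{2 \Delta P}{\rho}}
Q = 0.6166·0.0074·√(2·(16.94·1000)/870)·1000 = 28.47 L/s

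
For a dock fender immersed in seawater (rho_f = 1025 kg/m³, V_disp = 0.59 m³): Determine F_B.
Formula: F_B = \rho_f g V_{disp}
F_B = 1025·9.81·0.59 = 5933 N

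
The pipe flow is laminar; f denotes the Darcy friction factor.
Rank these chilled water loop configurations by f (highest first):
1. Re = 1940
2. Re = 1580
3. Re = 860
Case 1: f = 0.03299
Case 2: f = 0.04051
Case 3: f = 0.07442
Ranking (highest first): 3, 2, 1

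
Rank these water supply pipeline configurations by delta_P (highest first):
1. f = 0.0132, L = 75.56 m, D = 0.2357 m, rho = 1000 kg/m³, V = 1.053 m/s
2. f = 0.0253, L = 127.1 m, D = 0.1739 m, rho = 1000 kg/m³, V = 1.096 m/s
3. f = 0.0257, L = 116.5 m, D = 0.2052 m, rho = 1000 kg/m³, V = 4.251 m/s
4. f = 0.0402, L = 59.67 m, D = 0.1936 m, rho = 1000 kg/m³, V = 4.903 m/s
Case 1: delta_P = 2.346 kPa
Case 2: delta_P = 11.11 kPa
Case 3: delta_P = 131.8 kPa
Case 4: delta_P = 148.9 kPa
Ranking (highest first): 4, 3, 2, 1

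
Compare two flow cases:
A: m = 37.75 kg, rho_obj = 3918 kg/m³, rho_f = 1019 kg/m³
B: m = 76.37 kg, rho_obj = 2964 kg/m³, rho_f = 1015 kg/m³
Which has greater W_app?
W_app(A) = 274 N, W_app(B) = 492.6 N. Answer: B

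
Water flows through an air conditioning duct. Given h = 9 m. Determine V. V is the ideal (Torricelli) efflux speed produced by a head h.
Formula: V = \sqrt{2 g h}
V = √(2·9.81·9) = 13.29 m/s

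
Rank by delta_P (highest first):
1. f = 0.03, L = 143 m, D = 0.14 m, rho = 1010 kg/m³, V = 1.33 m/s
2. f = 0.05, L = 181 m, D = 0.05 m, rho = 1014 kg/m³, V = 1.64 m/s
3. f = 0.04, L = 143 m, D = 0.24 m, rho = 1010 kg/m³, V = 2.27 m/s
Case 1: delta_P = 27.37 kPa
Case 2: delta_P = 246.8 kPa
Case 3: delta_P = 62.02 kPa
Ranking (highest first): 2, 3, 1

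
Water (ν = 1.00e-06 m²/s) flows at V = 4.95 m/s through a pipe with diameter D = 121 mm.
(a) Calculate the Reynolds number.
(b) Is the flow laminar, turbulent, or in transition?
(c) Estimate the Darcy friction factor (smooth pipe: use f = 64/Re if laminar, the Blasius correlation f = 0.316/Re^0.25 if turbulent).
(a) Re = V·D/ν = 4.95·0.121/1.00e-06 = 598950
(b) Flow regime: turbulent (Re > 4000)
(c) Friction factor: f = 0.316/Re^0.25 = 0.316/598950^0.25 = 0.01136 (Blasius is strictly valid for Re ≲ 1e5; used here as the smooth-pipe estimate the problem specifies)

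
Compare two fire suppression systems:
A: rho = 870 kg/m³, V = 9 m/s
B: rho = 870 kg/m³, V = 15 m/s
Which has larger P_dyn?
P_dyn(A) = 35.23 kPa, P_dyn(B) = 97.88 kPa. Answer: B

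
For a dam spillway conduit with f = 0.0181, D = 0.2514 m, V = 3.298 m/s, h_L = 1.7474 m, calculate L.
Formula: h_L = f \frac{L}{D} \frac{V^2}{2g}
Substituting knowns: 1.7474 = 0.0181·(L/0.2514)·3.298²/(2·9.81)
Solving for L: L = 1.7474·2·9.81·0.2514/(0.0181·3.298²) = 43.78 m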